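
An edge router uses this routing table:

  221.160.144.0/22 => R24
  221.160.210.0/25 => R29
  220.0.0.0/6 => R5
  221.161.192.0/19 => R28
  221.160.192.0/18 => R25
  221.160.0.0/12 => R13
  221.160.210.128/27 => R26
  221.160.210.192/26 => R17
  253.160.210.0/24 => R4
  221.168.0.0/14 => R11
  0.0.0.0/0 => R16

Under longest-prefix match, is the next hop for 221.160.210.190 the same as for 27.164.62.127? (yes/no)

no

221.160.210.190: longest match 221.160.192.0/18 -> R25
27.164.62.127: longest match 0.0.0.0/0 -> R16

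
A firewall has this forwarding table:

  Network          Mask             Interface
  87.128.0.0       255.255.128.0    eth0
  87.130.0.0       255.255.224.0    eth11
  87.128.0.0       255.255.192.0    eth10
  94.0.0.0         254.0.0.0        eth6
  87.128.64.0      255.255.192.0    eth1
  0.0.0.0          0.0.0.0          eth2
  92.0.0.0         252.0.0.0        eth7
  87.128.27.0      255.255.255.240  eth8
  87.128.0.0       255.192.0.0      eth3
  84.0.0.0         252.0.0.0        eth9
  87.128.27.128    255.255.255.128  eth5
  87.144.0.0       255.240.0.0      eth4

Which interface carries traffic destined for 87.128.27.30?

eth10

Routes whose prefix contains 87.128.27.30:
  0.0.0.0/0 (default, matches everything) -> eth2
  84.0.0.0/6 (84.0.0.0 - 87.255.255.255) -> eth9
  87.128.0.0/10 (87.128.0.0 - 87.191.255.255) -> eth3
  87.128.0.0/17 (87.128.0.0 - 87.128.127.255) -> eth0
  87.128.0.0/18 (87.128.0.0 - 87.128.63.255) -> eth10
More-specific entries that do NOT match:
  87.128.27.0/28 (87.128.27.0 - 87.128.27.15) does not contain 87.128.27.30
  87.128.27.128/25 (87.128.27.128 - 87.128.27.255) does not contain 87.128.27.30
  87.130.0.0/19 (87.130.0.0 - 87.130.31.255) does not contain 87.128.27.30
Longest matching prefix is /18 -> interface eth10.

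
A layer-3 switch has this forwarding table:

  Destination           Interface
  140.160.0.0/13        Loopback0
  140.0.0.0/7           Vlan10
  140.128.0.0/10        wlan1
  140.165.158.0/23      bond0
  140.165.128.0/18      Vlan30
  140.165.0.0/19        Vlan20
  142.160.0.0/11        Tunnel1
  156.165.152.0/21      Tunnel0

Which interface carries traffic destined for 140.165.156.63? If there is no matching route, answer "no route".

Routes whose prefix contains 140.165.156.63:
  140.0.0.0/7 (140.0.0.0 - 141.255.255.255) -> Vlan10
  140.128.0.0/10 (140.128.0.0 - 140.191.255.255) -> wlan1
  140.160.0.0/13 (140.160.0.0 - 140.167.255.255) -> Loopback0
  140.165.128.0/18 (140.165.128.0 - 140.165.191.255) -> Vlan30
More-specific entries that do NOT match:
  140.165.158.0/23 (140.165.158.0 - 140.165.159.255) does not contain 140.165.156.63
  156.165.152.0/21 (156.165.152.0 - 156.165.159.255) does not contain 140.165.156.63
  140.165.0.0/19 (140.165.0.0 - 140.165.31.255) does not contain 140.165.156.63
Longest matching prefix is /18 -> interface Vlan30.

Vlan30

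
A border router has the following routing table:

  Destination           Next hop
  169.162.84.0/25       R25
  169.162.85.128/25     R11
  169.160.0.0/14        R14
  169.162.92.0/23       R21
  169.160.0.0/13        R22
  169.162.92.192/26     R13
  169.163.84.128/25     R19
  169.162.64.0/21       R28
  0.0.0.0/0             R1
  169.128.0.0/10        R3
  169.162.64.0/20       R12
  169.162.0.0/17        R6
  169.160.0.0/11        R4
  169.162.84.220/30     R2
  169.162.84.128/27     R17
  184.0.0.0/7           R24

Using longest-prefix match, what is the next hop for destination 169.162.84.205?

Routes whose prefix contains 169.162.84.205:
  0.0.0.0/0 (default, matches everything) -> R1
  169.128.0.0/10 (169.128.0.0 - 169.191.255.255) -> R3
  169.160.0.0/11 (169.160.0.0 - 169.191.255.255) -> R4
  169.160.0.0/13 (169.160.0.0 - 169.167.255.255) -> R22
  169.160.0.0/14 (169.160.0.0 - 169.163.255.255) -> R14
  169.162.0.0/17 (169.162.0.0 - 169.162.127.255) -> R6
More-specific entries that do NOT match:
  169.162.84.220/30 (169.162.84.220 - 169.162.84.223) does not contain 169.162.84.205
  169.162.84.128/27 (169.162.84.128 - 169.162.84.159) does not contain 169.162.84.205
  169.162.92.192/26 (169.162.92.192 - 169.162.92.255) does not contain 169.162.84.205
  169.162.84.0/25 (169.162.84.0 - 169.162.84.127) does not contain 169.162.84.205
  169.162.85.128/25 (169.162.85.128 - 169.162.85.255) does not contain 169.162.84.205
  169.163.84.128/25 (169.163.84.128 - 169.163.84.255) does not contain 169.162.84.205
  169.162.92.0/23 (169.162.92.0 - 169.162.93.255) does not contain 169.162.84.205
  169.162.64.0/21 (169.162.64.0 - 169.162.71.255) does not contain 169.162.84.205
  169.162.64.0/20 (169.162.64.0 - 169.162.79.255) does not contain 169.162.84.205
Longest matching prefix is /17 -> next hop R6.

R6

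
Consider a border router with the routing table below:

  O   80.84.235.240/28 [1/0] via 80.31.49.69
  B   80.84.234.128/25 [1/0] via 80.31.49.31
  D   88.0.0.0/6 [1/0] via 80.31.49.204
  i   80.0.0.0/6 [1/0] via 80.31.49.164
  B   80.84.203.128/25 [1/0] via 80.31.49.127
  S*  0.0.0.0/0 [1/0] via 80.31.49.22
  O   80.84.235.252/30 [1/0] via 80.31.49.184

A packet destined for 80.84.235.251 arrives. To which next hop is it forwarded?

Routes whose prefix contains 80.84.235.251:
  0.0.0.0/0 (default, matches everything) -> 80.31.49.22
  80.0.0.0/6 (80.0.0.0 - 83.255.255.255) -> 80.31.49.164
  80.84.235.240/28 (80.84.235.240 - 80.84.235.255) -> 80.31.49.69
More-specific entries that do NOT match:
  80.84.235.252/30 (80.84.235.252 - 80.84.235.255) does not contain 80.84.235.251
Longest matching prefix is /28 -> next hop 80.31.49.69.

80.31.49.69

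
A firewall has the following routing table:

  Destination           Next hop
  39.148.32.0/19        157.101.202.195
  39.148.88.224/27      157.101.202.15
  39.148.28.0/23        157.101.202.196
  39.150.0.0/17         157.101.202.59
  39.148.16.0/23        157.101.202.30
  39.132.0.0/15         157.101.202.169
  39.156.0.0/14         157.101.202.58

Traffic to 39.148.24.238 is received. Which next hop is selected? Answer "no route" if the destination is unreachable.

No entry's prefix contains 39.148.24.238; there is no default route.

no route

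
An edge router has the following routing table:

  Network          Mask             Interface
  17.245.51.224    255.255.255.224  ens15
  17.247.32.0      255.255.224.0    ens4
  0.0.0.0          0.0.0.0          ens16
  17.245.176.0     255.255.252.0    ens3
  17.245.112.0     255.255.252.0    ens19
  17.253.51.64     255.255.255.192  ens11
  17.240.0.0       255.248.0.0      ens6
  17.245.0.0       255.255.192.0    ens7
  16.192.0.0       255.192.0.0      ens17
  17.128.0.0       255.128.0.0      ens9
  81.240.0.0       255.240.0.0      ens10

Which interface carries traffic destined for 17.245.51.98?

Routes whose prefix contains 17.245.51.98:
  0.0.0.0/0 (default, matches everything) -> ens16
  17.128.0.0/9 (17.128.0.0 - 17.255.255.255) -> ens9
  17.240.0.0/13 (17.240.0.0 - 17.247.255.255) -> ens6
  17.245.0.0/18 (17.245.0.0 - 17.245.63.255) -> ens7
More-specific entries that do NOT match:
  17.245.51.224/27 (17.245.51.224 - 17.245.51.255) does not contain 17.245.51.98
  17.253.51.64/26 (17.253.51.64 - 17.253.51.127) does not contain 17.245.51.98
  17.245.176.0/22 (17.245.176.0 - 17.245.179.255) does not contain 17.245.51.98
  17.245.112.0/22 (17.245.112.0 - 17.245.115.255) does not contain 17.245.51.98
  17.247.32.0/19 (17.247.32.0 - 17.247.63.255) does not contain 17.245.51.98
Longest matching prefix is /18 -> interface ens7.

ens7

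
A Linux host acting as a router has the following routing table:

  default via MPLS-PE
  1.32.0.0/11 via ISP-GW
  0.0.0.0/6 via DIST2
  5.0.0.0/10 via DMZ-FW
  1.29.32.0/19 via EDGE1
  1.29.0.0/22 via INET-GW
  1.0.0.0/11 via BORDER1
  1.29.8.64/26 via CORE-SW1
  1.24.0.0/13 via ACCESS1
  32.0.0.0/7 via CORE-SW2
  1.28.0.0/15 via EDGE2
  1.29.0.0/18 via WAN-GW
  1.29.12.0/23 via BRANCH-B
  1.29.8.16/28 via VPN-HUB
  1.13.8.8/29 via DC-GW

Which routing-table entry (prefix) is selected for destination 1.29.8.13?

1.29.0.0/18

Entries matching 1.29.8.13:
  0.0.0.0/0 (default, matches everything)
  0.0.0.0/6 (0.0.0.0 - 3.255.255.255)
  1.0.0.0/11 (1.0.0.0 - 1.31.255.255)
  1.24.0.0/13 (1.24.0.0 - 1.31.255.255)
  1.28.0.0/15 (1.28.0.0 - 1.29.255.255)
  1.29.0.0/18 (1.29.0.0 - 1.29.63.255)
Most specific is 1.29.0.0/18.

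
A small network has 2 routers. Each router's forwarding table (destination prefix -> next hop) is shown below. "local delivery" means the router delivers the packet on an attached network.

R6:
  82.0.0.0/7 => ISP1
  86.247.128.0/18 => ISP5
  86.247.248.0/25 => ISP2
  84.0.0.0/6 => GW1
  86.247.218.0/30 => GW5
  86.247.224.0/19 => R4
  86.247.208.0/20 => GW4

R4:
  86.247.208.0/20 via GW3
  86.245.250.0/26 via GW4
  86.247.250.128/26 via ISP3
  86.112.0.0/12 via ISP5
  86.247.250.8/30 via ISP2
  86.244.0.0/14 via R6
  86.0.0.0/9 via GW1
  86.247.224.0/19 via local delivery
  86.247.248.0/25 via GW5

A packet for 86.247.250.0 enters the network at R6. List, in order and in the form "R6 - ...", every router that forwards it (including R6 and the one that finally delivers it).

At R6: longest match for 86.247.250.0 is 86.247.224.0/19 -> R4
At R4: longest match for 86.247.250.0 is 86.247.224.0/19 -> local delivery

R6 - R4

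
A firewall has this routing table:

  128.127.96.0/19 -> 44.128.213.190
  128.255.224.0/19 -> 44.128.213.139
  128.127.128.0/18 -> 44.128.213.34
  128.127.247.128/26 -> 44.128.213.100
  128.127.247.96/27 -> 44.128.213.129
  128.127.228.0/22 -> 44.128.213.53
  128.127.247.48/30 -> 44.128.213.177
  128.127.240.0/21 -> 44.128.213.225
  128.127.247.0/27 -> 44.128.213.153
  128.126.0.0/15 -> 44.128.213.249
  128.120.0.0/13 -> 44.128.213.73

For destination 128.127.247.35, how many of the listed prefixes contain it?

Prefixes containing 128.127.247.35:
  128.120.0.0/13 (128.120.0.0 - 128.127.255.255)
  128.126.0.0/15 (128.126.0.0 - 128.127.255.255)
  128.127.240.0/21 (128.127.240.0 - 128.127.247.255)
Total matching entries: 3.

3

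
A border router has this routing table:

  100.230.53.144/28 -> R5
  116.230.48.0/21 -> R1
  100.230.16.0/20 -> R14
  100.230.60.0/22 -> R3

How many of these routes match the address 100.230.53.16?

No listed prefix contains 100.230.53.16.
Total matching entries: 0.

0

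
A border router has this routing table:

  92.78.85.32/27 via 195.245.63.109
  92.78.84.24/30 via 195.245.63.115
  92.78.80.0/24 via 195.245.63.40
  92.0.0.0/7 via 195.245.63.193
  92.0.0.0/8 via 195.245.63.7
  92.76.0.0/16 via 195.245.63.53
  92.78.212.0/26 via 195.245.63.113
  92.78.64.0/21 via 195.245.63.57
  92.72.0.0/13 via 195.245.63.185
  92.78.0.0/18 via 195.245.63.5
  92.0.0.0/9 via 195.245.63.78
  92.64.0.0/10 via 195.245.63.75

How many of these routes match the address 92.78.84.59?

Prefixes containing 92.78.84.59:
  92.0.0.0/7 (92.0.0.0 - 93.255.255.255)
  92.0.0.0/8 (92.0.0.0 - 92.255.255.255)
  92.0.0.0/9 (92.0.0.0 - 92.127.255.255)
  92.64.0.0/10 (92.64.0.0 - 92.127.255.255)
  92.72.0.0/13 (92.72.0.0 - 92.79.255.255)
Total matching entries: 5.

5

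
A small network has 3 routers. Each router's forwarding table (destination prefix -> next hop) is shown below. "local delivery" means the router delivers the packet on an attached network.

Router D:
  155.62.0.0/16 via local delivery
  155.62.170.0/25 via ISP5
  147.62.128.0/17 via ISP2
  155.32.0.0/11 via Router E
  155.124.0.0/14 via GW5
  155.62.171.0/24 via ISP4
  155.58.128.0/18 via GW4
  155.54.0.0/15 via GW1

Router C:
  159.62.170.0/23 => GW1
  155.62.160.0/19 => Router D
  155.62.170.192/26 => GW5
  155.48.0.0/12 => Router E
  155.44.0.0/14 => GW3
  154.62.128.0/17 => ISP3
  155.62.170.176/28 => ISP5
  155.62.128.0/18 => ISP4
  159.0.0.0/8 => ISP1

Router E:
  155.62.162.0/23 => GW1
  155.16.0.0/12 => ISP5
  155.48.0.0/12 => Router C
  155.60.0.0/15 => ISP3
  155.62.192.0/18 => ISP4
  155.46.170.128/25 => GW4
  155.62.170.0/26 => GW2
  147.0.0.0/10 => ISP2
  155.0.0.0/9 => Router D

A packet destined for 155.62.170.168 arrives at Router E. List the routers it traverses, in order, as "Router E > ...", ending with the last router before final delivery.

At Router E: longest match for 155.62.170.168 is 155.48.0.0/12 -> Router C
At Router C: longest match for 155.62.170.168 is 155.62.160.0/19 -> Router D
At Router D: longest match for 155.62.170.168 is 155.62.0.0/16 -> local delivery

Router E > Router C > Router D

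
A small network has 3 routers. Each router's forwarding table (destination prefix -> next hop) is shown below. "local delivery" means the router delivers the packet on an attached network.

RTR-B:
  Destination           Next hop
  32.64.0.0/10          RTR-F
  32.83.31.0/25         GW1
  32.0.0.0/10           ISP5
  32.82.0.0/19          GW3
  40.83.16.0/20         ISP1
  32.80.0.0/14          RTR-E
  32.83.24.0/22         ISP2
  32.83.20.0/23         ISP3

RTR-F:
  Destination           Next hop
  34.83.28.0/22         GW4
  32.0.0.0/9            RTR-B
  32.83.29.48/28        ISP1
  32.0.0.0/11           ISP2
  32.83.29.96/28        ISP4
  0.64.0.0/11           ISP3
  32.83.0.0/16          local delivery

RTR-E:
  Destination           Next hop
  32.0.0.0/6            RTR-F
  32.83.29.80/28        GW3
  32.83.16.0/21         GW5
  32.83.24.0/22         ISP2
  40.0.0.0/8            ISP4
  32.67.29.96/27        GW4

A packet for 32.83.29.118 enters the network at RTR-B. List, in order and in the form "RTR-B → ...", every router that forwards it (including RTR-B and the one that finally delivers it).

At RTR-B: longest match for 32.83.29.118 is 32.80.0.0/14 -> RTR-E
At RTR-E: longest match for 32.83.29.118 is 32.0.0.0/6 -> RTR-F
At RTR-F: longest match for 32.83.29.118 is 32.83.0.0/16 -> local delivery

RTR-B → RTR-E → RTR-F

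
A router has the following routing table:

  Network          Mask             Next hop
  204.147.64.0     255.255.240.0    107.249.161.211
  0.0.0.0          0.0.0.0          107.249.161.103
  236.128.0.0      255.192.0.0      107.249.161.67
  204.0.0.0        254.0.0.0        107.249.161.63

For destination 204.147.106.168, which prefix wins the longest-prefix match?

204.0.0.0/7

Entries matching 204.147.106.168:
  0.0.0.0/0 (default, matches everything)
  204.0.0.0/7 (204.0.0.0 - 205.255.255.255)
Most specific is 204.0.0.0/7.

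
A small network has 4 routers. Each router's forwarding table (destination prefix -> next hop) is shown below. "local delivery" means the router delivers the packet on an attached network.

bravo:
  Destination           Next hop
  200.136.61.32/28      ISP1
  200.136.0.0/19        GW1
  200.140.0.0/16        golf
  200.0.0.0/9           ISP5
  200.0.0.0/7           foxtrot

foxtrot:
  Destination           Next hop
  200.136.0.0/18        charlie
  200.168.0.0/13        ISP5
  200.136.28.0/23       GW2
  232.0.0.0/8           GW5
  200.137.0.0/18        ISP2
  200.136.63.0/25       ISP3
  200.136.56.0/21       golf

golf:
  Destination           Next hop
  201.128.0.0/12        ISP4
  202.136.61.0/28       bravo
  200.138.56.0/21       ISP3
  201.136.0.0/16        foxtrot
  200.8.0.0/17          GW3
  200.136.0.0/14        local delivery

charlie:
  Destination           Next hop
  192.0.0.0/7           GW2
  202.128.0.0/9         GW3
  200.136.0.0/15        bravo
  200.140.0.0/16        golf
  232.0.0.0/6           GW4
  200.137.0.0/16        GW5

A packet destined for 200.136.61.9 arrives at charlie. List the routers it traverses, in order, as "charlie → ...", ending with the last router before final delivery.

charlie → bravo → foxtrot → golf

At charlie: longest match for 200.136.61.9 is 200.136.0.0/15 -> bravo
At bravo: longest match for 200.136.61.9 is 200.0.0.0/7 -> foxtrot
At foxtrot: longest match for 200.136.61.9 is 200.136.56.0/21 -> golf
At golf: longest match for 200.136.61.9 is 200.136.0.0/14 -> local delivery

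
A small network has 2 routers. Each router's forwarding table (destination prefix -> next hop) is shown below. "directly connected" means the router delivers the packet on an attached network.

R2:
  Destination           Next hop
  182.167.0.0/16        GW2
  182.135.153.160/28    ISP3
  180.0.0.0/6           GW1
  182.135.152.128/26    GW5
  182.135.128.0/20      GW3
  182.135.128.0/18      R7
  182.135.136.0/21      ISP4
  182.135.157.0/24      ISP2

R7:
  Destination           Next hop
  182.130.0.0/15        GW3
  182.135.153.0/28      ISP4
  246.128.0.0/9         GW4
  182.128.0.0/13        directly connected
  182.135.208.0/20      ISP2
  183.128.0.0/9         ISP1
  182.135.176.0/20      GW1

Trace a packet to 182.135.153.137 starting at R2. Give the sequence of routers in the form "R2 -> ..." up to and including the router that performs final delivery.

At R2: longest match for 182.135.153.137 is 182.135.128.0/18 -> R7
At R7: longest match for 182.135.153.137 is 182.128.0.0/13 -> directly connected

R2 -> R7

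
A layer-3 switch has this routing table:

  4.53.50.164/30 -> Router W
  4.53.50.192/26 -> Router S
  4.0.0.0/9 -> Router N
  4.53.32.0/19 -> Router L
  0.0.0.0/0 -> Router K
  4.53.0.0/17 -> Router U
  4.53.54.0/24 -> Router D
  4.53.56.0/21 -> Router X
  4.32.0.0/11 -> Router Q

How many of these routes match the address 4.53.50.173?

Prefixes containing 4.53.50.173:
  0.0.0.0/0 (default, matches everything)
  4.0.0.0/9 (4.0.0.0 - 4.127.255.255)
  4.32.0.0/11 (4.32.0.0 - 4.63.255.255)
  4.53.0.0/17 (4.53.0.0 - 4.53.127.255)
  4.53.32.0/19 (4.53.32.0 - 4.53.63.255)
Total matching entries: 5.

5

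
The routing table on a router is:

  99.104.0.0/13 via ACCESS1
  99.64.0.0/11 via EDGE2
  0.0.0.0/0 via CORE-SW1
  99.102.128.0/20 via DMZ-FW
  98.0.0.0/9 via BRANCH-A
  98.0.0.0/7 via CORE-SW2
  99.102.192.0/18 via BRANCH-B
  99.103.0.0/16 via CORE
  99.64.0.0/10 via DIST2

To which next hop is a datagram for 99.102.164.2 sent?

Routes whose prefix contains 99.102.164.2:
  0.0.0.0/0 (default, matches everything) -> CORE-SW1
  98.0.0.0/7 (98.0.0.0 - 99.255.255.255) -> CORE-SW2
  99.64.0.0/10 (99.64.0.0 - 99.127.255.255) -> DIST2
More-specific entries that do NOT match:
  99.102.128.0/20 (99.102.128.0 - 99.102.143.255) does not contain 99.102.164.2
  99.102.192.0/18 (99.102.192.0 - 99.102.255.255) does not contain 99.102.164.2
  99.103.0.0/16 (99.103.0.0 - 99.103.255.255) does not contain 99.102.164.2
  99.104.0.0/13 (99.104.0.0 - 99.111.255.255) does not contain 99.102.164.2
  99.64.0.0/11 (99.64.0.0 - 99.95.255.255) does not contain 99.102.164.2
Longest matching prefix is /10 -> next hop DIST2.

DIST2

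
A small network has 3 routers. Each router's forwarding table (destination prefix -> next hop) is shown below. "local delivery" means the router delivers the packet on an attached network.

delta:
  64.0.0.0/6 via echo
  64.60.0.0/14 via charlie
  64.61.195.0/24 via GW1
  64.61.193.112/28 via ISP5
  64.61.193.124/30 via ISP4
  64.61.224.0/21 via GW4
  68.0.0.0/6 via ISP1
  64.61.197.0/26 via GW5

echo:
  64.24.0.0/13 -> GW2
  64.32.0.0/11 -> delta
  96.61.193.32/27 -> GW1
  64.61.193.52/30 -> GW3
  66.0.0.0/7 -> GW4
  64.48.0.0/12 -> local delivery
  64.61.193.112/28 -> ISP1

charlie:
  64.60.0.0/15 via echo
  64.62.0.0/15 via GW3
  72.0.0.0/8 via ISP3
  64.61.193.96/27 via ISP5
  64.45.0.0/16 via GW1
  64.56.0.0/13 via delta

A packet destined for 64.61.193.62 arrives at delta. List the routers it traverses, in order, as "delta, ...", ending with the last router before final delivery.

delta, charlie, echo

At delta: longest match for 64.61.193.62 is 64.60.0.0/14 -> charlie
At charlie: longest match for 64.61.193.62 is 64.60.0.0/15 -> echo
At echo: longest match for 64.61.193.62 is 64.48.0.0/12 -> local delivery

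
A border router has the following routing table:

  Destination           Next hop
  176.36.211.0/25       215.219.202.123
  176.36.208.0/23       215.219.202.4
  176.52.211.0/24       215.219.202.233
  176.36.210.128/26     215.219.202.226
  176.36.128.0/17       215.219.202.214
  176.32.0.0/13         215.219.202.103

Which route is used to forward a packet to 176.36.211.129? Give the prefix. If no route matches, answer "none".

176.36.128.0/17

Entries matching 176.36.211.129:
  176.32.0.0/13 (176.32.0.0 - 176.39.255.255)
  176.36.128.0/17 (176.36.128.0 - 176.36.255.255)
Most specific is 176.36.128.0/17.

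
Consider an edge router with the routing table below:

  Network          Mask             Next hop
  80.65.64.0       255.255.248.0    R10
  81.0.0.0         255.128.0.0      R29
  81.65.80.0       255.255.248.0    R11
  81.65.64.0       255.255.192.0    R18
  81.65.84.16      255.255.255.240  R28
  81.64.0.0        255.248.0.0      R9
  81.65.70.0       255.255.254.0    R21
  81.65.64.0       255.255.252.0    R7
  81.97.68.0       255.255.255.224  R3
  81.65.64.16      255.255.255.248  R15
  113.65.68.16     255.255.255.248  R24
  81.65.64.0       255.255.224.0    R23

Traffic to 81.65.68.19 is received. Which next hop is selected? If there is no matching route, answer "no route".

Routes whose prefix contains 81.65.68.19:
  81.0.0.0/9 (81.0.0.0 - 81.127.255.255) -> R29
  81.64.0.0/13 (81.64.0.0 - 81.71.255.255) -> R9
  81.65.64.0/18 (81.65.64.0 - 81.65.127.255) -> R18
  81.65.64.0/19 (81.65.64.0 - 81.65.95.255) -> R23
More-specific entries that do NOT match:
  81.65.64.16/29 (81.65.64.16 - 81.65.64.23) does not contain 81.65.68.19
  113.65.68.16/29 (113.65.68.16 - 113.65.68.23) does not contain 81.65.68.19
  81.65.84.16/28 (81.65.84.16 - 81.65.84.31) does not contain 81.65.68.19
  81.97.68.0/27 (81.97.68.0 - 81.97.68.31) does not contain 81.65.68.19
  81.65.70.0/23 (81.65.70.0 - 81.65.71.255) does not contain 81.65.68.19
  81.65.64.0/22 (81.65.64.0 - 81.65.67.255) does not contain 81.65.68.19
  80.65.64.0/21 (80.65.64.0 - 80.65.71.255) does not contain 81.65.68.19
  81.65.80.0/21 (81.65.80.0 - 81.65.87.255) does not contain 81.65.68.19
Longest matching prefix is /19 -> next hop R23.

R23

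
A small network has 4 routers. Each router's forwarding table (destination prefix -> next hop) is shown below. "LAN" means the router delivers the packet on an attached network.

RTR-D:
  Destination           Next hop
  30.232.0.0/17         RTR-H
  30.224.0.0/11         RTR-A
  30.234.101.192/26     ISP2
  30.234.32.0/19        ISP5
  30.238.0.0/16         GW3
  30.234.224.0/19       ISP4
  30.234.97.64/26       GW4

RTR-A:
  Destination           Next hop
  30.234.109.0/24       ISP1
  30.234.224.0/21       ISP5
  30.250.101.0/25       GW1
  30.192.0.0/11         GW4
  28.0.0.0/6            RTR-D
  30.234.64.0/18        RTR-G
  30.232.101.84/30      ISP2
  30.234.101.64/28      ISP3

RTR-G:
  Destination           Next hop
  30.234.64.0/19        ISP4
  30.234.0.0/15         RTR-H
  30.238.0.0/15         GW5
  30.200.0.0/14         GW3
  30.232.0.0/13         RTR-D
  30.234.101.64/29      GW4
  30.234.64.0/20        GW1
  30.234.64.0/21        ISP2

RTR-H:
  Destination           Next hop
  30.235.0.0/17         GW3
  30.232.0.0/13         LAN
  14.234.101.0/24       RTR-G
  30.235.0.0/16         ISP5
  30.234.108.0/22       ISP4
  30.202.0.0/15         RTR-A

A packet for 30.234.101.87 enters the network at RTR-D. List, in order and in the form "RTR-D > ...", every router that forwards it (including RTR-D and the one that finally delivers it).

At RTR-D: longest match for 30.234.101.87 is 30.224.0.0/11 -> RTR-A
At RTR-A: longest match for 30.234.101.87 is 30.234.64.0/18 -> RTR-G
At RTR-G: longest match for 30.234.101.87 is 30.234.0.0/15 -> RTR-H
At RTR-H: longest match for 30.234.101.87 is 30.232.0.0/13 -> LAN

RTR-D > RTR-A > RTR-G > RTR-H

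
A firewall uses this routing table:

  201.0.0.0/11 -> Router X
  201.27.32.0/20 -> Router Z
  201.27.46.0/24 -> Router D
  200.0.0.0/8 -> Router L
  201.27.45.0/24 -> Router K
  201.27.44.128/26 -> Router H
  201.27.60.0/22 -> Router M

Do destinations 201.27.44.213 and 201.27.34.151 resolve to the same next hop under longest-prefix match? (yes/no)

201.27.44.213: longest match 201.27.32.0/20 -> Router Z
201.27.34.151: longest match 201.27.32.0/20 -> Router Z

yes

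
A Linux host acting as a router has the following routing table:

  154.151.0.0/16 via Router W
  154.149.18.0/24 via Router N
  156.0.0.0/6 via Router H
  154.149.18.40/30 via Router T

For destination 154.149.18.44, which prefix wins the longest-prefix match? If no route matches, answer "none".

154.149.18.0/24

Entries matching 154.149.18.44:
  154.149.18.0/24 (154.149.18.0 - 154.149.18.255)
Most specific is 154.149.18.0/24.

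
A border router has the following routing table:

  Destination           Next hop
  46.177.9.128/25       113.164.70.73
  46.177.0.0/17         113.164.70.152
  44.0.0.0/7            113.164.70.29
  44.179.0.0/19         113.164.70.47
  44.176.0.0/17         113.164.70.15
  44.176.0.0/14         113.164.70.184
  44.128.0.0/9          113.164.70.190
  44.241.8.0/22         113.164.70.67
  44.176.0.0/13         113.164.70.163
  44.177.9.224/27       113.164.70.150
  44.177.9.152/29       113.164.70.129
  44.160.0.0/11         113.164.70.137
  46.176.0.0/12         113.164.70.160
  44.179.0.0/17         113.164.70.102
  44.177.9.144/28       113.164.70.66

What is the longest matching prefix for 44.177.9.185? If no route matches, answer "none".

Entries matching 44.177.9.185:
  44.0.0.0/7 (44.0.0.0 - 45.255.255.255)
  44.128.0.0/9 (44.128.0.0 - 44.255.255.255)
  44.160.0.0/11 (44.160.0.0 - 44.191.255.255)
  44.176.0.0/13 (44.176.0.0 - 44.183.255.255)
  44.176.0.0/14 (44.176.0.0 - 44.179.255.255)
Most specific is 44.176.0.0/14.

44.176.0.0/14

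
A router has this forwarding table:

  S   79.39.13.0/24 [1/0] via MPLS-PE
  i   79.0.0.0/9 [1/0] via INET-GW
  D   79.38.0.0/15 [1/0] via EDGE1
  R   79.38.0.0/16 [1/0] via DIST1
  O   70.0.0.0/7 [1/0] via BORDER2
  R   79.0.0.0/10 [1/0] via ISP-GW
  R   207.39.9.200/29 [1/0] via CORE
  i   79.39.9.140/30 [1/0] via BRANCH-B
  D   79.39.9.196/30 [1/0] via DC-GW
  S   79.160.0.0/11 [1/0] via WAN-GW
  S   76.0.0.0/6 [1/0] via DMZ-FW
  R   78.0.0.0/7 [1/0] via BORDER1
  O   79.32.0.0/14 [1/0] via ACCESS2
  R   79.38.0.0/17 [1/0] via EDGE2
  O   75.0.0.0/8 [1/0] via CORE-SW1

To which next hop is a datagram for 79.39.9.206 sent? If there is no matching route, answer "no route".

Routes whose prefix contains 79.39.9.206:
  76.0.0.0/6 (76.0.0.0 - 79.255.255.255) -> DMZ-FW
  78.0.0.0/7 (78.0.0.0 - 79.255.255.255) -> BORDER1
  79.0.0.0/9 (79.0.0.0 - 79.127.255.255) -> INET-GW
  79.0.0.0/10 (79.0.0.0 - 79.63.255.255) -> ISP-GW
  79.38.0.0/15 (79.38.0.0 - 79.39.255.255) -> EDGE1
More-specific entries that do NOT match:
  79.39.9.140/30 (79.39.9.140 - 79.39.9.143) does not contain 79.39.9.206
  79.39.9.196/30 (79.39.9.196 - 79.39.9.199) does not contain 79.39.9.206
  207.39.9.200/29 (207.39.9.200 - 207.39.9.207) does not contain 79.39.9.206
  79.39.13.0/24 (79.39.13.0 - 79.39.13.255) does not contain 79.39.9.206
  79.38.0.0/17 (79.38.0.0 - 79.38.127.255) does not contain 79.39.9.206
  79.38.0.0/16 (79.38.0.0 - 79.38.255.255) does not contain 79.39.9.206
Longest matching prefix is /15 -> next hop EDGE1.

EDGE1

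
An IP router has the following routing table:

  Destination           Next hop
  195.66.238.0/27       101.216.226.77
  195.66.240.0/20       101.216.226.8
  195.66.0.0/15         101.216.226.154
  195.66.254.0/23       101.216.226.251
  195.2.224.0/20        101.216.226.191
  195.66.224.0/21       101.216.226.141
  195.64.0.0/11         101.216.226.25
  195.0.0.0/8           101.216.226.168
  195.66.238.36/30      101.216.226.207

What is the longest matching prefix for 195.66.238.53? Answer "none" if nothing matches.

Entries matching 195.66.238.53:
  195.0.0.0/8 (195.0.0.0 - 195.255.255.255)
  195.64.0.0/11 (195.64.0.0 - 195.95.255.255)
  195.66.0.0/15 (195.66.0.0 - 195.67.255.255)
Most specific is 195.66.0.0/15.

195.66.0.0/15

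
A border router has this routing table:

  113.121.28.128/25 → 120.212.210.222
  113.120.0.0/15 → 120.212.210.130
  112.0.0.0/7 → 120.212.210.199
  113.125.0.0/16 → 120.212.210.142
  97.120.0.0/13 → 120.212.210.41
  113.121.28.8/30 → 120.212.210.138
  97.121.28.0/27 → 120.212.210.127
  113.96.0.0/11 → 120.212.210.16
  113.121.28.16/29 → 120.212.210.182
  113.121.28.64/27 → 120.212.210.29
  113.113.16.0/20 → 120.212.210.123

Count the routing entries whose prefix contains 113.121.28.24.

Prefixes containing 113.121.28.24:
  112.0.0.0/7 (112.0.0.0 - 113.255.255.255)
  113.96.0.0/11 (113.96.0.0 - 113.127.255.255)
  113.120.0.0/15 (113.120.0.0 - 113.121.255.255)
Total matching entries: 3.

3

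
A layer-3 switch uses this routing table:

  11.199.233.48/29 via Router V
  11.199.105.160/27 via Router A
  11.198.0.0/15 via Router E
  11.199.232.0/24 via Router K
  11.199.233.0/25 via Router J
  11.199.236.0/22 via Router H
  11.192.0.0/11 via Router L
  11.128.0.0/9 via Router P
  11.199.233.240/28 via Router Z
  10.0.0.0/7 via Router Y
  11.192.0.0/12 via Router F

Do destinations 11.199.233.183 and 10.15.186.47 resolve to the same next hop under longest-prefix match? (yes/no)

11.199.233.183: longest match 11.198.0.0/15 -> Router E
10.15.186.47: longest match 10.0.0.0/7 -> Router Y

no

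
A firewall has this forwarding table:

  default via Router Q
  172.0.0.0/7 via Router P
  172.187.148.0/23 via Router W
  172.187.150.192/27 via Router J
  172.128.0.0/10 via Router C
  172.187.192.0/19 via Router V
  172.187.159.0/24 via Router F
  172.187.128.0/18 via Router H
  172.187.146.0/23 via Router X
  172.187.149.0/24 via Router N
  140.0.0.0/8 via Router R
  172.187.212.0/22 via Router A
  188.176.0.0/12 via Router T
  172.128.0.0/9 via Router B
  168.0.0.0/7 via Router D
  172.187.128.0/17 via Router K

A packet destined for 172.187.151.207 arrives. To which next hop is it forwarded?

Router H

Routes whose prefix contains 172.187.151.207:
  0.0.0.0/0 (default, matches everything) -> Router Q
  172.0.0.0/7 (172.0.0.0 - 173.255.255.255) -> Router P
  172.128.0.0/9 (172.128.0.0 - 172.255.255.255) -> Router B
  172.128.0.0/10 (172.128.0.0 - 172.191.255.255) -> Router C
  172.187.128.0/17 (172.187.128.0 - 172.187.255.255) -> Router K
  172.187.128.0/18 (172.187.128.0 - 172.187.191.255) -> Router H
More-specific entries that do NOT match:
  172.187.150.192/27 (172.187.150.192 - 172.187.150.223) does not contain 172.187.151.207
  172.187.159.0/24 (172.187.159.0 - 172.187.159.255) does not contain 172.187.151.207
  172.187.149.0/24 (172.187.149.0 - 172.187.149.255) does not contain 172.187.151.207
  172.187.148.0/23 (172.187.148.0 - 172.187.149.255) does not contain 172.187.151.207
  172.187.146.0/23 (172.187.146.0 - 172.187.147.255) does not contain 172.187.151.207
  172.187.212.0/22 (172.187.212.0 - 172.187.215.255) does not contain 172.187.151.207
  172.187.192.0/19 (172.187.192.0 - 172.187.223.255) does not contain 172.187.151.207
Longest matching prefix is /18 -> next hop Router H.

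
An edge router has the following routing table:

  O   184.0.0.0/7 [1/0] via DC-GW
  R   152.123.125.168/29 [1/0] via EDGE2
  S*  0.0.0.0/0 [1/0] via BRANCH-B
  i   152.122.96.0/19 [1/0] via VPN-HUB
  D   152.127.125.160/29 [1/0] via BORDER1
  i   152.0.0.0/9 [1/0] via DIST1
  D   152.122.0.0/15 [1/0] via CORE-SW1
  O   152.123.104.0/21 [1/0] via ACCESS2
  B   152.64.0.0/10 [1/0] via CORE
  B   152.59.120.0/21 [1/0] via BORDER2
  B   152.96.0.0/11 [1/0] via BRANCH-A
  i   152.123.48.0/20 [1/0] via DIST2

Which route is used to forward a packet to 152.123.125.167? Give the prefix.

Entries matching 152.123.125.167:
  0.0.0.0/0 (default, matches everything)
  152.0.0.0/9 (152.0.0.0 - 152.127.255.255)
  152.64.0.0/10 (152.64.0.0 - 152.127.255.255)
  152.96.0.0/11 (152.96.0.0 - 152.127.255.255)
  152.122.0.0/15 (152.122.0.0 - 152.123.255.255)
Most specific is 152.122.0.0/15.

152.122.0.0/15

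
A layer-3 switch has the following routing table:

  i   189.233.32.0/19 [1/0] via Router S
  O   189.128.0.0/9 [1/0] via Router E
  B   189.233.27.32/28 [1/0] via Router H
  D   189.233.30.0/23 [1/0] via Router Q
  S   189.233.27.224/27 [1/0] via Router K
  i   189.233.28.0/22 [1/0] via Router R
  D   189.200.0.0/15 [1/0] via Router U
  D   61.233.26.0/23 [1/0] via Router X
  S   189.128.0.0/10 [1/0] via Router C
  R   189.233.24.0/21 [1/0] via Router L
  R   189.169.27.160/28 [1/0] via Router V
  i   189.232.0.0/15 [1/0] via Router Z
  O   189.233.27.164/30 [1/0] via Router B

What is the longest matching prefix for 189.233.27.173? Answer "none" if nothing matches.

189.233.24.0/21

Entries matching 189.233.27.173:
  189.128.0.0/9 (189.128.0.0 - 189.255.255.255)
  189.232.0.0/15 (189.232.0.0 - 189.233.255.255)
  189.233.24.0/21 (189.233.24.0 - 189.233.31.255)
Most specific is 189.233.24.0/21.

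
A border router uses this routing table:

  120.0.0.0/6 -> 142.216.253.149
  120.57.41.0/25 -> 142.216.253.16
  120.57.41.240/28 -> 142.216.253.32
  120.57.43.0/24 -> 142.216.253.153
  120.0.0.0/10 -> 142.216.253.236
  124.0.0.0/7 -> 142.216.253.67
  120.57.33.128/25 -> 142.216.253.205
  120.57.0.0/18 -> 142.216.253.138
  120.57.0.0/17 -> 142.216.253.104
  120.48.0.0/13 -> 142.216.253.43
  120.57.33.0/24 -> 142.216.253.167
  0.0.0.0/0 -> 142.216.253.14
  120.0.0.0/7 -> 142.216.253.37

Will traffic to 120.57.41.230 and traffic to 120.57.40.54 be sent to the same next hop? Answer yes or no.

120.57.41.230: longest match 120.57.0.0/18 -> 142.216.253.138
120.57.40.54: longest match 120.57.0.0/18 -> 142.216.253.138

yes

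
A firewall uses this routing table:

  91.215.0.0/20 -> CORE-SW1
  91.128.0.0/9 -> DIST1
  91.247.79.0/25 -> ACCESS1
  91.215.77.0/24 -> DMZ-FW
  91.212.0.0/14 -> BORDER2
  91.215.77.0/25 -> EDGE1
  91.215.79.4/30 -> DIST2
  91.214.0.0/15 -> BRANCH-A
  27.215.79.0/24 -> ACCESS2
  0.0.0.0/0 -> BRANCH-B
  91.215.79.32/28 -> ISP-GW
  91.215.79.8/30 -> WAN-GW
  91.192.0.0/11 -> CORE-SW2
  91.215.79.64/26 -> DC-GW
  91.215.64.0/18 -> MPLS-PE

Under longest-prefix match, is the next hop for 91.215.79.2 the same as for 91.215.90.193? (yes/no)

91.215.79.2: longest match 91.215.64.0/18 -> MPLS-PE
91.215.90.193: longest match 91.215.64.0/18 -> MPLS-PE

yes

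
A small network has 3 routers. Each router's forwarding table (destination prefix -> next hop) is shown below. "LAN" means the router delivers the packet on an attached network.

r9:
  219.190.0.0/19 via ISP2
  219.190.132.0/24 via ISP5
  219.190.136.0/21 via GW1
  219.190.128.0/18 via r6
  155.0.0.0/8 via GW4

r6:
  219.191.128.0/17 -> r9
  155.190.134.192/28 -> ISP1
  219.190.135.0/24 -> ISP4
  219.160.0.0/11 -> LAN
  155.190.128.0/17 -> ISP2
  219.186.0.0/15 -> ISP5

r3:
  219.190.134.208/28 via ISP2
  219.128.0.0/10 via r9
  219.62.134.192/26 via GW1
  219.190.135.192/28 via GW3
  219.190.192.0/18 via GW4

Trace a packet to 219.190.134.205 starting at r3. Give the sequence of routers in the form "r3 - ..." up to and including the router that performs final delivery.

At r3: longest match for 219.190.134.205 is 219.128.0.0/10 -> r9
At r9: longest match for 219.190.134.205 is 219.190.128.0/18 -> r6
At r6: longest match for 219.190.134.205 is 219.160.0.0/11 -> LAN

r3 - r9 - r6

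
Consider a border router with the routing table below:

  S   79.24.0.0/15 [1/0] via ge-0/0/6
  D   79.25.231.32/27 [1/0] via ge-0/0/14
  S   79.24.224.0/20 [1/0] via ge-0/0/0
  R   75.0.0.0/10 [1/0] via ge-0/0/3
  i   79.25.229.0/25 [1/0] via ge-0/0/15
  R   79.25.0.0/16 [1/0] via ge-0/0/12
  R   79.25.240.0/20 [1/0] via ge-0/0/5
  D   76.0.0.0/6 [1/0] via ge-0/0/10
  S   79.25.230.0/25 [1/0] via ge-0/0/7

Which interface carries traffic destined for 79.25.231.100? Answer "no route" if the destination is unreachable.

Routes whose prefix contains 79.25.231.100:
  76.0.0.0/6 (76.0.0.0 - 79.255.255.255) -> ge-0/0/10
  79.24.0.0/15 (79.24.0.0 - 79.25.255.255) -> ge-0/0/6
  79.25.0.0/16 (79.25.0.0 - 79.25.255.255) -> ge-0/0/12
More-specific entries that do NOT match:
  79.25.231.32/27 (79.25.231.32 - 79.25.231.63) does not contain 79.25.231.100
  79.25.229.0/25 (79.25.229.0 - 79.25.229.127) does not contain 79.25.231.100
  79.25.230.0/25 (79.25.230.0 - 79.25.230.127) does not contain 79.25.231.100
  79.24.224.0/20 (79.24.224.0 - 79.24.239.255) does not contain 79.25.231.100
  79.25.240.0/20 (79.25.240.0 - 79.25.255.255) does not contain 79.25.231.100
Longest matching prefix is /16 -> interface ge-0/0/12.

ge-0/0/12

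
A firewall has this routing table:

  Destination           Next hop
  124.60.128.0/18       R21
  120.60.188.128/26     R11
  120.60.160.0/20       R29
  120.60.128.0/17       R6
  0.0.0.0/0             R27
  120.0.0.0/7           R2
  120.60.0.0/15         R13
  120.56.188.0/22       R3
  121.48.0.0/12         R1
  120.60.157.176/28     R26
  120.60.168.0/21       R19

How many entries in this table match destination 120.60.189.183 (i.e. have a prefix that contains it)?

4

Prefixes containing 120.60.189.183:
  0.0.0.0/0 (default, matches everything)
  120.0.0.0/7 (120.0.0.0 - 121.255.255.255)
  120.60.0.0/15 (120.60.0.0 - 120.61.255.255)
  120.60.128.0/17 (120.60.128.0 - 120.60.255.255)
Total matching entries: 4.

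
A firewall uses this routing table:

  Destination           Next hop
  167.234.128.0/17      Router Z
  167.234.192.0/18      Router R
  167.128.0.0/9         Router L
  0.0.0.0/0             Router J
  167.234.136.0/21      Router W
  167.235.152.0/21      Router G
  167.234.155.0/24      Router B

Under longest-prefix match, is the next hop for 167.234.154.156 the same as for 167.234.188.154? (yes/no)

yes

167.234.154.156: longest match 167.234.128.0/17 -> Router Z
167.234.188.154: longest match 167.234.128.0/17 -> Router Z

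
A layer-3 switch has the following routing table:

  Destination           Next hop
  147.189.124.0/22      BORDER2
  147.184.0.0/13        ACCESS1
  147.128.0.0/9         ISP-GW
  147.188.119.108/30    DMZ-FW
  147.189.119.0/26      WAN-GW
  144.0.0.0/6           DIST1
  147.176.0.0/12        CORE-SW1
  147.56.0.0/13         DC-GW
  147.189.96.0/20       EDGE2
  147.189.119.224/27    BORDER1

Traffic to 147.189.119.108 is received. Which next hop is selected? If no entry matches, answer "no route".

ACCESS1

Routes whose prefix contains 147.189.119.108:
  144.0.0.0/6 (144.0.0.0 - 147.255.255.255) -> DIST1
  147.128.0.0/9 (147.128.0.0 - 147.255.255.255) -> ISP-GW
  147.176.0.0/12 (147.176.0.0 - 147.191.255.255) -> CORE-SW1
  147.184.0.0/13 (147.184.0.0 - 147.191.255.255) -> ACCESS1
More-specific entries that do NOT match:
  147.188.119.108/30 (147.188.119.108 - 147.188.119.111) does not contain 147.189.119.108
  147.189.119.224/27 (147.189.119.224 - 147.189.119.255) does not contain 147.189.119.108
  147.189.119.0/26 (147.189.119.0 - 147.189.119.63) does not contain 147.189.119.108
  147.189.124.0/22 (147.189.124.0 - 147.189.127.255) does not contain 147.189.119.108
  147.189.96.0/20 (147.189.96.0 - 147.189.111.255) does not contain 147.189.119.108
Longest matching prefix is /13 -> next hop ACCESS1.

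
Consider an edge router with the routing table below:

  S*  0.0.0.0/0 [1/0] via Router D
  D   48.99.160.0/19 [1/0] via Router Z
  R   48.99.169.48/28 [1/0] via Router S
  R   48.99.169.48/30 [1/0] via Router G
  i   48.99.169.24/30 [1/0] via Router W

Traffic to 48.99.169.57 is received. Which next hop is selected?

Routes whose prefix contains 48.99.169.57:
  0.0.0.0/0 (default, matches everything) -> Router D
  48.99.160.0/19 (48.99.160.0 - 48.99.191.255) -> Router Z
  48.99.169.48/28 (48.99.169.48 - 48.99.169.63) -> Router S
More-specific entries that do NOT match:
  48.99.169.48/30 (48.99.169.48 - 48.99.169.51) does not contain 48.99.169.57
  48.99.169.24/30 (48.99.169.24 - 48.99.169.27) does not contain 48.99.169.57
Longest matching prefix is /28 -> next hop Router S.

Router S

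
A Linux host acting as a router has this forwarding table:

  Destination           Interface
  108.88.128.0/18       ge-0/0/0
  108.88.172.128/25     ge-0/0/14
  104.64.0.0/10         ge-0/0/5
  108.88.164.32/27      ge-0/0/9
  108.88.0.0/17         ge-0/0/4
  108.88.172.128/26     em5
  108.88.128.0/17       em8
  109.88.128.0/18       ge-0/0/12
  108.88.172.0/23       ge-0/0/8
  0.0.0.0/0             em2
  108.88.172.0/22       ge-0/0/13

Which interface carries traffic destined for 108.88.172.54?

ge-0/0/8

Routes whose prefix contains 108.88.172.54:
  0.0.0.0/0 (default, matches everything) -> em2
  108.88.128.0/17 (108.88.128.0 - 108.88.255.255) -> em8
  108.88.128.0/18 (108.88.128.0 - 108.88.191.255) -> ge-0/0/0
  108.88.172.0/22 (108.88.172.0 - 108.88.175.255) -> ge-0/0/13
  108.88.172.0/23 (108.88.172.0 - 108.88.173.255) -> ge-0/0/8
More-specific entries that do NOT match:
  108.88.164.32/27 (108.88.164.32 - 108.88.164.63) does not contain 108.88.172.54
  108.88.172.128/26 (108.88.172.128 - 108.88.172.191) does not contain 108.88.172.54
  108.88.172.128/25 (108.88.172.128 - 108.88.172.255) does not contain 108.88.172.54
Longest matching prefix is /23 -> interface ge-0/0/8.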